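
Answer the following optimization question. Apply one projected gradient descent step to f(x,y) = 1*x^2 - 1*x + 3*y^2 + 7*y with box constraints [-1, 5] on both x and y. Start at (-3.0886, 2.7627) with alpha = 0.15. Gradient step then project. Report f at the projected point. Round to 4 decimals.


Step 1: Compute gradient at (-3.0886, 2.7627).
grad_x = 2*1*-3.0886 - 1 = -7.1772
grad_y = 2*3*2.7627 + 7 = 23.5762
Step 2: Gradient step.
x_raw = -3.0886 - 0.15*-7.1772 = -2.012
y_raw = 2.7627 - 0.15*23.5762 = -0.7737
Step 3: Project onto [-1, 5].
x_proj = clip(-2.012) = -1.0
y_proj = clip(-0.7737) = -0.7737
Step 4: Evaluate f.
f(-1.0, -0.7737) = -1.6201


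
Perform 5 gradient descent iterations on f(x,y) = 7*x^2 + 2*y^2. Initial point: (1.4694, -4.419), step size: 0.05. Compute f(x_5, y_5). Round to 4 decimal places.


Gradient descent on f(x,y) = 7*x^2 + 2*y^2.
Starting point: (1.4694, -4.419), alpha = 0.05
Step 1: grad_x = 2*7*1.4694 = 20.5716, grad_y = 2*2*-4.419 = -17.676
  x_1 = 1.4694 - 0.05*20.5716 = 0.4408
  y_1 = -4.419 - 0.05*-17.676 = -3.5352
Step 2: grad_x = 2*7*0.4408 = 6.1715, grad_y = 2*2*-3.5352 = -14.1408
  x_2 = 0.4408 - 0.05*6.1715 = 0.1322
  y_2 = -3.5352 - 0.05*-14.1408 = -2.8282
Step 3: grad_x = 2*7*0.1322 = 1.8514, grad_y = 2*2*-2.8282 = -11.3126
  x_3 = 0.1322 - 0.05*1.8514 = 0.0397
  y_3 = -2.8282 - 0.05*-11.3126 = -2.2625
Step 4: grad_x = 2*7*0.0397 = 0.5554, grad_y = 2*2*-2.2625 = -9.0501
  x_4 = 0.0397 - 0.05*0.5554 = 0.0119
  y_4 = -2.2625 - 0.05*-9.0501 = -1.81
Step 5: grad_x = 2*7*0.0119 = 0.1666, grad_y = 2*2*-1.81 = -7.2401
  x_5 = 0.0119 - 0.05*0.1666 = 0.0036
  y_5 = -1.81 - 0.05*-7.2401 = -1.448
f(0.0036, -1.448) = 7*0.0036^2 + 2*(-1.448)^2 = 4.1936


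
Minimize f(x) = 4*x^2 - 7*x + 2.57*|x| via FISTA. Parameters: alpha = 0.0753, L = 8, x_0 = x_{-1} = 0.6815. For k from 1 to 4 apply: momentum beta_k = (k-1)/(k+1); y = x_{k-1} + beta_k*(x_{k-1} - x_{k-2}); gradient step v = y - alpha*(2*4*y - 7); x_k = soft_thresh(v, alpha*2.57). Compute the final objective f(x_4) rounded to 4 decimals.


FISTA on f(x) = 4*x^2 - 7*x + 2.57*|x|
L = 8, alpha = 0.0753
Iteration 1: beta = 0.0, y = 0.6815 + 0.0*(0.6815 - 0.6815) = 0.6815
  grad(y) = -1.548, v = y - alpha*grad = 0.7981
  prox(v) = soft_thresh(0.7981, 0.1935) = 0.6045
Iteration 2: beta = 0.3333, y = 0.6045 + 0.3333*(0.6045 - 0.6815) = 0.5789
  grad(y) = -2.3689, v = y - alpha*grad = 0.7573
  prox(v) = soft_thresh(0.7573, 0.1935) = 0.5637
Iteration 3: beta = 0.5, y = 0.5637 + 0.5*(0.5637 - 0.6045) = 0.5433
  grad(y) = -2.6532, v = y - alpha*grad = 0.7431
  prox(v) = soft_thresh(0.7431, 0.1935) = 0.5496
Iteration 4: beta = 0.6, y = 0.5496 + 0.6*(0.5496 - 0.5637) = 0.5411
  grad(y) = -2.6709, v = y - alpha*grad = 0.7423
  prox(v) = soft_thresh(0.7423, 0.1935) = 0.5487
f(x_4) = 4*0.5487^2 - 7*0.5487 + 2.57*|0.5487| = -1.2265


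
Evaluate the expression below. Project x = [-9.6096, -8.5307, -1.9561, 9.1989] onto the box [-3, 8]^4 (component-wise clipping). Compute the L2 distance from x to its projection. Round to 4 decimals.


Project each component onto [-3, 8].
clip(-9.6096) = -3.0, clip(-8.5307) = -3.0, clip(-1.9561) = -1.9561, clip(9.1989) = 8.0
Projection = [-3.0, -3.0, -1.9561, 8.0]
Squared diffs: [43.6868, 30.5886, 0.0, 1.4374]
Distance = sqrt(75.7128) = 8.7013


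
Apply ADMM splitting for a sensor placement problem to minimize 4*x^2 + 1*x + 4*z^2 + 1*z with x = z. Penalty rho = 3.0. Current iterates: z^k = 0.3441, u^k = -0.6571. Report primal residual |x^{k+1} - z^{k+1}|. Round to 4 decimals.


ADMM iteration with rho = 3.0, z^k = 0.3441, u^k = -0.6571
Step 1: x-update.
Minimize 4*x^2 + 1*x + (3.0/2)*(x - 0.3441 - 0.6571)^2
FOC: (2*4 + 3.0)*x = -1 + 3.0*(0.3441 + 0.6571)
x^{k+1} = 0.1821
Step 2: z-update.
Minimize 4*z^2 + 1*z + (3.0/2)*(0.1821 - z - 0.6571)^2
FOC: (2*4 + 3.0)*z = -1 + 3.0*(0.1821 - 0.6571)
z^{k+1} = -0.2204
Step 3: u-update.
u^{k+1} = -0.6571 + 0.1821 + 0.2204 = -0.2545
Step 4: Primal residual = |0.1821 + 0.2204| = 0.4026


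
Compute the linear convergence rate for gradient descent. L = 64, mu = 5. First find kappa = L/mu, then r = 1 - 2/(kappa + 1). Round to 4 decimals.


Step 1: Compute the condition number.
kappa = L/mu = 64/5 = 12.8
Step 2: Compute the convergence rate.
r = 1 - 2/(kappa + 1) = 1 - 2*mu/(L + mu) = (L - mu)/(L + mu) = 59/69 = 0.8551


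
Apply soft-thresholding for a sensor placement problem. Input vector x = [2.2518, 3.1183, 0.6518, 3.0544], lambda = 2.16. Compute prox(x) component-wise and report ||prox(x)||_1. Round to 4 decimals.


Soft-thresholding with lambda = 2.16:
prox(2.2518) = sign(2.2518)*max(|2.2518| - 2.16, 0) = 0.0918
prox(3.1183) = sign(3.1183)*max(|3.1183| - 2.16, 0) = 0.9583
prox(0.6518) = sign(0.6518)*max(|0.6518| - 2.16, 0) = 0.0
prox(3.0544) = sign(3.0544)*max(|3.0544| - 2.16, 0) = 0.8944
prox(x) = [0.0918, 0.9583, 0.0, 0.8944]
||prox(x)||_1 = 0.0918 + 0.9583 + 0.0 + 0.8944 = 1.9445


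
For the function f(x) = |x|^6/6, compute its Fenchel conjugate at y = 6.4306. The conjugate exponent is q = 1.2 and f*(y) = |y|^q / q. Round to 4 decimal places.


The conjugate exponent q satisfies 1/p + 1/q = 1.
p = 6, so q = 6/(6 - 1) = 1.2
|y|^q = 6.4306^1.2 = 9.3304
f*(6.4306) = 9.3304 / 1.2 = 7.7754


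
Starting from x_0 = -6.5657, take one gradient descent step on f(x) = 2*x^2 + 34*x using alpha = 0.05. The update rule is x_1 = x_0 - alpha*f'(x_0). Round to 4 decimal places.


We compute the gradient at x_0 and apply the update.
f'(x) = 4*x + 34
f'(-6.5657) = 4*-6.5657 + 34 = 7.7372
x_1 = -6.5657 - 0.05*7.7372 = -6.9526


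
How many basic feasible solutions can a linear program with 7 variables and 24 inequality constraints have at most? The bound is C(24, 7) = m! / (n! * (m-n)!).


Each vertex corresponds to some choice of n active constraints out of m, so the number of vertices is at most C(m, n) = m! / (n!(m-n)!).
m = 24, n = 7
Numerator: 24 * 23 * 22 * 21 * 20 * 19 * 18
Denominator: 7! = 5040
C(24, 7) = 346104


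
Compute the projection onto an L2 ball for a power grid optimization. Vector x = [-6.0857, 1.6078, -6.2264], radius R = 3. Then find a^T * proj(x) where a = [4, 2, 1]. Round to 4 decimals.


Step 1: Compute ||x|| (intermediates to 6 decimals).
||x|| = sqrt((-6.0857)^2 + 1.6078^2 + (-6.2264)^2) = 8.853746
Step 2: Project.
Since ||x|| > R, scale = R/||x|| = 3/8.853746 = 0.33884, proj(x) = scale * x
proj(x) = [-2.062079, 0.544787, -2.109753]
Step 3: Dot product.
a^T * proj(x) = 4*(-2.062079) + 2*0.544787 + 1*(-2.109753) = -9.2685


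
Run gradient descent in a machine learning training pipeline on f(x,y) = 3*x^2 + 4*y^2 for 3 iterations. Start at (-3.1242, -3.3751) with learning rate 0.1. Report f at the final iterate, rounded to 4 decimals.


Gradient descent on f(x,y) = 3*x^2 + 4*y^2.
Starting point: (-3.1242, -3.3751), alpha = 0.1
Step 1: grad_x = 2*3*-3.1242 = -18.7452, grad_y = 2*4*-3.3751 = -27.0008
  x_1 = -3.1242 - 0.1*-18.7452 = -1.2497
  y_1 = -3.3751 - 0.1*-27.0008 = -0.675
Step 2: grad_x = 2*3*-1.2497 = -7.4981, grad_y = 2*4*-0.675 = -5.4002
  x_2 = -1.2497 - 0.1*-7.4981 = -0.4999
  y_2 = -0.675 - 0.1*-5.4002 = -0.135
Step 3: grad_x = 2*3*-0.4999 = -2.9992, grad_y = 2*4*-0.135 = -1.08
  x_3 = -0.4999 - 0.1*-2.9992 = -0.1999
  y_3 = -0.135 - 0.1*-1.08 = -0.027
f(-0.1999, -0.027) = 3*(-0.1999)^2 + 4*(-0.027)^2 = 0.1229


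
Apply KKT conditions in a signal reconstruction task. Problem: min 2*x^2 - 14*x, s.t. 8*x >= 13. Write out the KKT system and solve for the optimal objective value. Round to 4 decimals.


Step 1: Try lambda = 0 (constraint inactive).
Stationarity: 2*2*x - 14 = 0
x* = 14/(2*2) = 3.5
Check constraint: 8*3.5 = 28.0 >= 13 -- satisfied.
Step 2: Compute optimal value.
f(x*) = 2*3.5^2 - 14*3.5 = -24.5


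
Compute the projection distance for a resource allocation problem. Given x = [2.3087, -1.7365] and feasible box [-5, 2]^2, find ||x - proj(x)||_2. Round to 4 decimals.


Project each component onto [-5, 2].
clip(2.3087) = 2.0, clip(-1.7365) = -1.7365
Projection = [2.0, -1.7365]
Squared diffs: [0.0953, 0.0]
Distance = sqrt(0.0953) = 0.3087


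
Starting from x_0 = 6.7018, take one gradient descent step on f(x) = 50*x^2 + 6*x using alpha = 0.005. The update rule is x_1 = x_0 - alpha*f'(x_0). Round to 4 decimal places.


We compute the gradient at x_0 and apply the update.
f'(x) = 100*x + 6
f'(6.7018) = 100*6.7018 + 6 = 676.18
x_1 = 6.7018 - 0.005*676.18 = 3.3209


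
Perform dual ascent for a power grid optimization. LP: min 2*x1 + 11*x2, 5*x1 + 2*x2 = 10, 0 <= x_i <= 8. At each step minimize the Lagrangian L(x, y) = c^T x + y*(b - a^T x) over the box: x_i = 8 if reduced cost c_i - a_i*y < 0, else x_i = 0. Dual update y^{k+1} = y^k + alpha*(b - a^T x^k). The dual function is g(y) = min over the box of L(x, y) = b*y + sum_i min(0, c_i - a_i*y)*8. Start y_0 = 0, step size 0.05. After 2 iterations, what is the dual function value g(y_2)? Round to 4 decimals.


Dual ascent for LP: min 2*x1 + 11*x2, 5*x1 + 2*x2 = 10, 0 <= x_i <= 8
Step 1: y^k = 0.0, reduced costs: (2.0, 11.0)
  x^k = (0.0, 0.0), subgradient = b - a^T x = 10.0
  y^{k+1} = 0.0 + 0.05*10.0 = 0.5
Step 2: y^k = 0.5, reduced costs: (-0.5, 10.0)
  x^k = (8.0, 0.0), subgradient = b - a^T x = -30.0
  y^{k+1} = 0.5 + 0.05*-30.0 = -1.0
Dual objective at y_2 = -1.0: reduced costs (7.0, 13.0), box minimizer x = (0.0, 0.0)
g(y_2) = b*y + (c1 - a1*y)*x1 + (c2 - a2*y)*x2 = 10*(-1.0) + 7.0*0.0 + 13.0*0.0 = -10.0 + 0.0 + 0.0 = -10.0


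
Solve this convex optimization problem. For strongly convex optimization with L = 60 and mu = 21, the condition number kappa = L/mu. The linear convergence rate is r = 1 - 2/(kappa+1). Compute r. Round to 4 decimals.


Step 1: Compute the condition number.
kappa = L/mu = 60/21 = 2.8571
Step 2: Compute the convergence rate.
r = 1 - 2/(kappa + 1) = 1 - 2*mu/(L + mu) = (L - mu)/(L + mu) = 39/81 = 0.4815


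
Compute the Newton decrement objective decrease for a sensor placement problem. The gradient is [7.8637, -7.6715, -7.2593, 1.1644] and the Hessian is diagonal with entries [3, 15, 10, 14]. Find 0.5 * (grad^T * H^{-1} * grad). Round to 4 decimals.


Step 1: H is diagonal, so H^(-1) * g = [2.6212, -0.5114, -0.7259, 0.0832].
Step 2: g^T H^(-1) g = sum_i g_i^2 / H_ii
  = (7.8637)^2/3 + (-7.6715)^2/15 + (-7.2593)^2/10 + (1.1644)^2/14
  = 20.6126 + 3.9235 + 5.2697 + 0.0968 = 29.9026
Step 3: Objective decrease = 0.5 * g^T H^(-1) g = 14.9513


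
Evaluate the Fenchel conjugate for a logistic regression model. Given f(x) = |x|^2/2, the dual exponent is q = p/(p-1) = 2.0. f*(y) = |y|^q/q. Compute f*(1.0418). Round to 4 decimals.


The conjugate exponent q satisfies 1/p + 1/q = 1.
p = 2, so q = 2/(2 - 1) = 2.0
|y|^q = 1.0418^2.0 = 1.0853
f*(1.0418) = 1.0853 / 2.0 = 0.5427


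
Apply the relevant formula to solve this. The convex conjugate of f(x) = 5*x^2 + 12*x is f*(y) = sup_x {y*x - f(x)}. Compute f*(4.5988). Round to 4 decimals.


f*(y) = sup_x {y*x - a*x^2 - b*x} = sup_x {(y-b)*x - a*x^2}
FOC: (y - b) - 2a*x = 0 => x* = (y - b)/(2a)
x* = (4.5988 - 12)/(2*5) = -0.7401
f*(4.5988) = (y-b)^2/(4a) = (4.5988 - 12)^2/(4*5)
= 54.7778/20 = 2.7389


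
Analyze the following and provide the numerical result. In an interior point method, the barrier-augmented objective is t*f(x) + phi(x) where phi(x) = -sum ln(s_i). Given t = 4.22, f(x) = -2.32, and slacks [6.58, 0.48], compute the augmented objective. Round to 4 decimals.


Step 1: Compute log-barrier.
ln values: [1.884, -0.734]
phi = -(1.884 - 0.734) = -1.1501
Step 2: Compute augmented objective.
t*f(x) = 4.22*-2.32 = -9.7904
Total = -9.7904 - 1.1501 = -10.9405


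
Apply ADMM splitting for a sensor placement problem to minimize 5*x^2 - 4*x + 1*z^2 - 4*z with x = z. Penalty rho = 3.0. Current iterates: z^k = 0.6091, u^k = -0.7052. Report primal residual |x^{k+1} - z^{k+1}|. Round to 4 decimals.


ADMM iteration with rho = 3.0, z^k = 0.6091, u^k = -0.7052
Step 1: x-update.
Minimize 5*x^2 - 4*x + (3.0/2)*(x - 0.6091 - 0.7052)^2
FOC: (2*5 + 3.0)*x = 4 + 3.0*(0.6091 + 0.7052)
x^{k+1} = 0.611
Step 2: z-update.
Minimize 1*z^2 - 4*z + (3.0/2)*(0.611 - z - 0.7052)^2
FOC: (2*1 + 3.0)*z = 4 + 3.0*(0.611 - 0.7052)
z^{k+1} = 0.7435
Step 3: u-update.
u^{k+1} = -0.7052 + 0.611 - 0.7435 = -0.8377
Step 4: Primal residual = |0.611 - 0.7435| = 0.1325


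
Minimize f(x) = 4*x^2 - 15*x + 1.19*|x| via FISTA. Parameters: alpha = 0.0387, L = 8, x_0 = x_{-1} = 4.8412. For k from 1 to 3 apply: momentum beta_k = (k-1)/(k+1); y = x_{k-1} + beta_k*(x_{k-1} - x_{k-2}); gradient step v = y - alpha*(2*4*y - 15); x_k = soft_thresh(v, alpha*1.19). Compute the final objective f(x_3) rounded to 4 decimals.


FISTA on f(x) = 4*x^2 - 15*x + 1.19*|x|
L = 8, alpha = 0.0387
Iteration 1: beta = 0.0, y = 4.8412 + 0.0*(4.8412 - 4.8412) = 4.8412
  grad(y) = 23.7296, v = y - alpha*grad = 3.9229
  prox(v) = soft_thresh(3.9229, 0.0461) = 3.8768
Iteration 2: beta = 0.3333, y = 3.8768 + 0.3333*(3.8768 - 4.8412) = 3.5553
  grad(y) = 13.4428, v = y - alpha*grad = 3.0351
  prox(v) = soft_thresh(3.0351, 0.0461) = 2.9891
Iteration 3: beta = 0.5, y = 2.9891 + 0.5*(2.9891 - 3.8768) = 2.5452
  grad(y) = 5.3615, v = y - alpha*grad = 2.3377
  prox(v) = soft_thresh(2.3377, 0.0461) = 2.2916
f(x_3) = 4*2.2916^2 - 15*2.2916 + 1.19*|2.2916| = -10.6411


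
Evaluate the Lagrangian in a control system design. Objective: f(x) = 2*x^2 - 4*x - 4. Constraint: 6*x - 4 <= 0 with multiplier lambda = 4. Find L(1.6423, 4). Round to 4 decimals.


Step 1: Evaluate f(x).
f(1.6423) = 2*1.6423^2 - 4*1.6423 - 4 = -5.1749
Step 2: Evaluate g(x).
g(1.6423) = 6*1.6423 - 4 = 5.8538
Step 3: Compute Lagrangian.
L = -5.1749 + 4*5.8538 = 18.2403


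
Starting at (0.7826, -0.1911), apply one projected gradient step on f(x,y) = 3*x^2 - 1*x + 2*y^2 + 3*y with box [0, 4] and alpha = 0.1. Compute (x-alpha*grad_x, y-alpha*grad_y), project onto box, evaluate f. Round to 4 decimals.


Step 1: Compute gradient at (0.7826, -0.1911).
grad_x = 2*3*0.7826 - 1 = 3.6956
grad_y = 2*2*-0.1911 + 3 = 2.2356
Step 2: Gradient step.
x_raw = 0.7826 - 0.1*3.6956 = 0.413
y_raw = -0.1911 - 0.1*2.2356 = -0.4147
Step 3: Project onto [0, 4].
x_proj = clip(0.413) = 0.413
y_proj = clip(-0.4147) = 0.0
Step 4: Evaluate f.
f(0.413, 0.0) = 0.0988


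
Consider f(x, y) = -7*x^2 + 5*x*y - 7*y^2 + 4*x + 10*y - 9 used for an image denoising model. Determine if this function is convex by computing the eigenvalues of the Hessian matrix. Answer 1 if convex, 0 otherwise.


The Hessian of f(x,y) = -7*x^2 + 5*x*y - 7*y^2 + 4*x + 10*y - 9 is:
H = [[-14, 5], [5, -14]]
Trace = -14 - 14 = -28
Determinant = -14*-14 - (5)^2 = 171
Discriminant = (-28)^2 - 4*171 = 100.0
Eigenvalues: lambda_1 = -19.0, lambda_2 = -9.0
The function is not convex.

0


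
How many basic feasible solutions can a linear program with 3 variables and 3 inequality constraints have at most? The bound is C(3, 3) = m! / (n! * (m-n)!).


Each vertex corresponds to some choice of n active constraints out of m, so the number of vertices is at most C(m, n) = m! / (n!(m-n)!).
m = 3, n = 3
Numerator: 3 * 2 * 1
Denominator: 3! = 6
C(3, 3) = 1


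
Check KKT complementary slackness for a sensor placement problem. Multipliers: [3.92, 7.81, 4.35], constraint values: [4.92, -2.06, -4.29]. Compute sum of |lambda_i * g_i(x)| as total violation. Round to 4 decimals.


KKT complementary slackness check:
lambda_1 * g_1 = 3.92 * 4.92 = 19.2864
lambda_2 * g_2 = 7.81 * -2.06 = -16.0886
lambda_3 * g_3 = 4.35 * -4.29 = -18.6615
Total violation = 19.2864 + 16.0886 + 18.6615 = 54.0365


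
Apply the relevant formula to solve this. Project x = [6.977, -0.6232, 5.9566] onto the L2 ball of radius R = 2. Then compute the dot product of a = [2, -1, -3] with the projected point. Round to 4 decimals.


Step 1: Compute ||x|| (intermediates to 6 decimals).
||x|| = sqrt(6.977^2 + (-0.6232)^2 + 5.9566^2) = 9.194998
Step 2: Project.
Since ||x|| > R, scale = R/||x|| = 2/9.194998 = 0.21751, proj(x) = scale * x
proj(x) = [1.517567, -0.135552, 1.29562]
Step 3: Dot product.
a^T * proj(x) = 2*1.517567 - 1*(-0.135552) - 3*1.29562 = -0.7162


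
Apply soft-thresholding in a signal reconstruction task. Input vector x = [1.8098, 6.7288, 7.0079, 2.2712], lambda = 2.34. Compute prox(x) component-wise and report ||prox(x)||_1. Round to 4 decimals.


Soft-thresholding with lambda = 2.34:
prox(1.8098) = sign(1.8098)*max(|1.8098| - 2.34, 0) = 0.0
prox(6.7288) = sign(6.7288)*max(|6.7288| - 2.34, 0) = 4.3888
prox(7.0079) = sign(7.0079)*max(|7.0079| - 2.34, 0) = 4.6679
prox(2.2712) = sign(2.2712)*max(|2.2712| - 2.34, 0) = 0.0
prox(x) = [0.0, 4.3888, 4.6679, 0.0]
||prox(x)||_1 = 0.0 + 4.3888 + 4.6679 + 0.0 = 9.0567


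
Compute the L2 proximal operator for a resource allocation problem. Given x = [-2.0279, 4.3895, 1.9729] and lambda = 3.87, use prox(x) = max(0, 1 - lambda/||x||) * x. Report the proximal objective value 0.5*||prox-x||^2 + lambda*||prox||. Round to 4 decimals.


Step 1: Compute ||x||.
||x|| = 5.2223
Step 2: Compute scaling factor.
scale = max(0, 1 - 3.87/5.2223) = 0.2589
Step 3: prox(x) = [-0.5251, 1.1366, 0.5109]
||prox(x)|| = 1.3523
Step 4: Proximal objective.
0.5*||prox-x||^2 = 7.4885
lambda*||prox|| = 5.2334
Total = 12.7219


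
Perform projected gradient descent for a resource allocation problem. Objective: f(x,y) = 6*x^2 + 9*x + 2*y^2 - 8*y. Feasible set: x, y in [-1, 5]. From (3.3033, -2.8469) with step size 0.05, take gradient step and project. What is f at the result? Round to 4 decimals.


Step 1: Compute gradient at (3.3033, -2.8469).
grad_x = 2*6*3.3033 + 9 = 48.6396
grad_y = 2*2*-2.8469 - 8 = -19.3876
Step 2: Gradient step.
x_raw = 3.3033 - 0.05*48.6396 = 0.8713
y_raw = -2.8469 - 0.05*-19.3876 = -1.8775
Step 3: Project onto [-1, 5].
x_proj = clip(0.8713) = 0.8713
y_proj = clip(-1.8775) = -1.0
Step 4: Evaluate f.
f(0.8713, -1.0) = 22.3971


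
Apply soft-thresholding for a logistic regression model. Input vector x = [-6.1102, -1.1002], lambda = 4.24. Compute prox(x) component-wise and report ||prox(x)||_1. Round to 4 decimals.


Soft-thresholding with lambda = 4.24:
prox(-6.1102) = sign(-6.1102)*max(|-6.1102| - 4.24, 0) = -1.8702
prox(-1.1002) = sign(-1.1002)*max(|-1.1002| - 4.24, 0) = 0.0
prox(x) = [-1.8702, 0.0]
||prox(x)||_1 = 1.8702 + 0.0 = 1.8702


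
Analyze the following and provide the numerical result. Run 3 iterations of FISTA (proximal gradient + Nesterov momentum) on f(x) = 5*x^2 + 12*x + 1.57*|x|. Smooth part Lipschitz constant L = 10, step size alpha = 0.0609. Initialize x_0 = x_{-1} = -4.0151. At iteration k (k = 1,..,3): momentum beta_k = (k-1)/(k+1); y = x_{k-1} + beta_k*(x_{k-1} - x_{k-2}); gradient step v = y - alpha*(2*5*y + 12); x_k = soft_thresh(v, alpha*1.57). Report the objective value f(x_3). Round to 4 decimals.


FISTA on f(x) = 5*x^2 + 12*x + 1.57*|x|
L = 10, alpha = 0.0609
Iteration 1: beta = 0.0, y = -4.0151 + 0.0*(-4.0151 + 4.0151) = -4.0151
  grad(y) = -28.151, v = y - alpha*grad = -2.3007
  prox(v) = soft_thresh(-2.3007, 0.0956) = -2.2051
Iteration 2: beta = 0.3333, y = -2.2051 + 0.3333*(-2.2051 + 4.0151) = -1.6018
  grad(y) = -4.0175, v = y - alpha*grad = -1.3571
  prox(v) = soft_thresh(-1.3571, 0.0956) = -1.2615
Iteration 3: beta = 0.5, y = -1.2615 + 0.5*(-1.2615 + 2.2051) = -0.7897
  grad(y) = 4.1034, v = y - alpha*grad = -1.0396
  prox(v) = soft_thresh(-1.0396, 0.0956) = -0.9439
f(x_3) = 5*(-0.9439)^2 + 12*(-0.9439) + 1.57*|-0.9439| = -5.3902


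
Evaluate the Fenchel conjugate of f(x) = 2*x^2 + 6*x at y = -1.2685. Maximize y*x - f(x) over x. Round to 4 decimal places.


f*(y) = sup_x {y*x - a*x^2 - b*x} = sup_x {(y-b)*x - a*x^2}
FOC: (y - b) - 2a*x = 0 => x* = (y - b)/(2a)
x* = (-1.2685 - 6)/(2*2) = -1.8171
f*(-1.2685) = (y-b)^2/(4a) = (-1.2685 - 6)^2/(4*2)
= 52.8311/8 = 6.6039


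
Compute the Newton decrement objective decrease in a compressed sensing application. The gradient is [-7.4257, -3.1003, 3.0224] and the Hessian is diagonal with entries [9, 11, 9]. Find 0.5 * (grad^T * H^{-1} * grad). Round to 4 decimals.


Step 1: H is diagonal, so H^(-1) * g = [-0.8251, -0.2818, 0.3358].
Step 2: g^T H^(-1) g = sum_i g_i^2 / H_ii
  = (-7.4257)^2/9 + (-3.1003)^2/11 + (3.0224)^2/9
  = 6.1268 + 0.8738 + 1.015 = 8.0156
Step 3: Objective decrease = 0.5 * g^T H^(-1) g = 4.0078


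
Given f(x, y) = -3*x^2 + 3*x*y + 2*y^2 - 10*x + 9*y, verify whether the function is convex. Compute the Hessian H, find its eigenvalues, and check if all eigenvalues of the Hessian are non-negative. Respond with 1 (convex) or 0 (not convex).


The Hessian of f(x,y) = -3*x^2 + 3*x*y + 2*y^2 - 10*x + 9*y is:
H = [[-6, 3], [3, 4]]
Trace = -6 + 4 = -2
Determinant = -6*4 - (3)^2 = -33
Discriminant = (-2)^2 - 4*-33 = 136.0
Eigenvalues: lambda_1 = -6.831, lambda_2 = 4.831
The function is not convex.

0


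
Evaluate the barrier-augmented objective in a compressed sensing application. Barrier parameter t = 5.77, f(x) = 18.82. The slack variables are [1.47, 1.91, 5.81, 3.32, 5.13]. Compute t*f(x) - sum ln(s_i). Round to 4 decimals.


Step 1: Compute log-barrier.
ln values: [0.3853, 0.6471, 1.7596, 1.2, 1.6351]
phi = -(0.3853 + 0.6471 + 1.7596 + 1.2 + 1.6351) = -5.627
Step 2: Compute augmented objective.
t*f(x) = 5.77*18.82 = 108.5914
Total = 108.5914 - 5.627 = 102.9644


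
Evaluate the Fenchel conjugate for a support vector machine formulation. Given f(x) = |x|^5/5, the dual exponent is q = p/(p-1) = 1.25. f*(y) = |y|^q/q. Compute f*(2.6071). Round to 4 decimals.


The conjugate exponent q satisfies 1/p + 1/q = 1.
p = 5, so q = 5/(5 - 1) = 1.25
|y|^q = 2.6071^1.25 = 3.3128
f*(2.6071) = 3.3128 / 1.25 = 2.6503


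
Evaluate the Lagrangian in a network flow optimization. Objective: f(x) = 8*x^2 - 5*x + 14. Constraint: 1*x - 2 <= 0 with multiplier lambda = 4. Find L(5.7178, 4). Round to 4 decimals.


Step 1: Evaluate f(x).
f(5.7178) = 8*5.7178^2 - 5*5.7178 + 14 = 246.9569
Step 2: Evaluate g(x).
g(5.7178) = 1*5.7178 - 2 = 3.7178
Step 3: Compute Lagrangian.
L = 246.9569 + 4*3.7178 = 261.8281


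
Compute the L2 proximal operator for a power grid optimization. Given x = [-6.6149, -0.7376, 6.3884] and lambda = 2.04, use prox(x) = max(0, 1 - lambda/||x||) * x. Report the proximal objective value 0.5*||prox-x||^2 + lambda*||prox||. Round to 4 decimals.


Step 1: Compute ||x||.
||x|| = 9.2256
Step 2: Compute scaling factor.
scale = max(0, 1 - 2.04/9.2256) = 0.7789
Step 3: prox(x) = [-5.1522, -0.5745, 4.9758]
||prox(x)|| = 7.1856
Step 4: Proximal objective.
0.5*||prox-x||^2 = 2.0808
lambda*||prox|| = 14.6586
Total = 16.7395


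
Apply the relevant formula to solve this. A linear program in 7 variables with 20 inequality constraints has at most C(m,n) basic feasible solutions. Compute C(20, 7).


Each vertex corresponds to some choice of n active constraints out of m, so the number of vertices is at most C(m, n) = m! / (n!(m-n)!).
m = 20, n = 7
Numerator: 20 * 19 * 18 * 17 * 16 * 15 * 14
Denominator: 7! = 5040
C(20, 7) = 77520


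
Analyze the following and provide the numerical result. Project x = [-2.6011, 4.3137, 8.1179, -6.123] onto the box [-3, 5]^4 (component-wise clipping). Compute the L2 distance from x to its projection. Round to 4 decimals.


Project each component onto [-3, 5].
clip(-2.6011) = -2.6011, clip(4.3137) = 4.3137, clip(8.1179) = 5.0, clip(-6.123) = -3.0
Projection = [-2.6011, 4.3137, 5.0, -3.0]
Squared diffs: [0.0, 0.0, 9.7213, 9.7531]
Distance = sqrt(19.4744) = 4.413


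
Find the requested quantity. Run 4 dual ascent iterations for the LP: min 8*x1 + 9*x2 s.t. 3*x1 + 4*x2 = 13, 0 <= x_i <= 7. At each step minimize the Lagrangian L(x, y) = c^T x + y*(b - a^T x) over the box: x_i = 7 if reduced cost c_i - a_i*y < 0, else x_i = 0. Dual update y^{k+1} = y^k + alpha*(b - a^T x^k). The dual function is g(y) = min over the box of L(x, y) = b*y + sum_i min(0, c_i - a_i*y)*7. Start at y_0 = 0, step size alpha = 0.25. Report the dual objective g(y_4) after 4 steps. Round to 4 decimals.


Dual ascent for LP: min 8*x1 + 9*x2, 3*x1 + 4*x2 = 13, 0 <= x_i <= 7
Step 1: y^k = 0.0, reduced costs: (8.0, 9.0)
  x^k = (0.0, 0.0), subgradient = b - a^T x = 13.0
  y^{k+1} = 0.0 + 0.25*13.0 = 3.25
Step 2: y^k = 3.25, reduced costs: (-1.75, -4.0)
  x^k = (7.0, 7.0), subgradient = b - a^T x = -36.0
  y^{k+1} = 3.25 + 0.25*-36.0 = -5.75
Step 3: y^k = -5.75, reduced costs: (25.25, 32.0)
  x^k = (0.0, 0.0), subgradient = b - a^T x = 13.0
  y^{k+1} = -5.75 + 0.25*13.0 = -2.5
Step 4: y^k = -2.5, reduced costs: (15.5, 19.0)
  x^k = (0.0, 0.0), subgradient = b - a^T x = 13.0
  y^{k+1} = -2.5 + 0.25*13.0 = 0.75
Dual objective at y_4 = 0.75: reduced costs (5.75, 6.0), box minimizer x = (0.0, 0.0)
g(y_4) = b*y + (c1 - a1*y)*x1 + (c2 - a2*y)*x2 = 13*0.75 + 5.75*0.0 + 6.0*0.0 = 9.75 + 0.0 + 0.0 = 9.75


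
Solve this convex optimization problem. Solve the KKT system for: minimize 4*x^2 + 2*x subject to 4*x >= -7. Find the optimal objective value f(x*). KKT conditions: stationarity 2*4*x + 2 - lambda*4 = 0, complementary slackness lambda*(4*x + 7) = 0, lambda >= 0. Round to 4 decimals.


Step 1: Try lambda = 0 (constraint inactive).
Stationarity: 2*4*x + 2 = 0
x* = -2/(2*4) = -0.25
Check constraint: 4*-0.25 = -1.0 >= -7 -- satisfied.
Step 2: Compute optimal value.
f(x*) = 4*(-0.25)^2 + 2*(-0.25) = -0.25


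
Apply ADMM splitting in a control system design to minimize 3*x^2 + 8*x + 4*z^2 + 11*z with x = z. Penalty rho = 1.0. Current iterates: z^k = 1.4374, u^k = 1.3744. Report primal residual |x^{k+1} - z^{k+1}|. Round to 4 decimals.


ADMM iteration with rho = 1.0, z^k = 1.4374, u^k = 1.3744
Step 1: x-update.
Minimize 3*x^2 + 8*x + (1.0/2)*(x - 1.4374 + 1.3744)^2
FOC: (2*3 + 1.0)*x = -8 + 1.0*(1.4374 - 1.3744)
x^{k+1} = -1.1339
Step 2: z-update.
Minimize 4*z^2 + 11*z + (1.0/2)*(-1.1339 - z + 1.3744)^2
FOC: (2*4 + 1.0)*z = -11 + 1.0*(-1.1339 + 1.3744)
z^{k+1} = -1.1955
Step 3: u-update.
u^{k+1} = 1.3744 - 1.1339 + 1.1955 = 1.436
Step 4: Primal residual = |-1.1339 + 1.1955| = 0.0616


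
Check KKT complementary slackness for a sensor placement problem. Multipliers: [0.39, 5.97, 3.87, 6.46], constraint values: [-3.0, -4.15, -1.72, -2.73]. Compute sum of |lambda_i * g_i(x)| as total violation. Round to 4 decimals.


KKT complementary slackness check:
lambda_1 * g_1 = 0.39 * -3.0 = -1.17
lambda_2 * g_2 = 5.97 * -4.15 = -24.7755
lambda_3 * g_3 = 3.87 * -1.72 = -6.6564
lambda_4 * g_4 = 6.46 * -2.73 = -17.6358
Total violation = 1.17 + 24.7755 + 6.6564 + 17.6358 = 50.2377


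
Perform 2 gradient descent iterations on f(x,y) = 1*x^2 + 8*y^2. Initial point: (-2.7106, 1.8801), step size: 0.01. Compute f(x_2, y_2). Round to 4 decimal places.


Gradient descent on f(x,y) = 1*x^2 + 8*y^2.
Starting point: (-2.7106, 1.8801), alpha = 0.01
Step 1: grad_x = 2*1*-2.7106 = -5.4212, grad_y = 2*8*1.8801 = 30.0816
  x_1 = -2.7106 - 0.01*-5.4212 = -2.6564
  y_1 = 1.8801 - 0.01*30.0816 = 1.5793
Step 2: grad_x = 2*1*-2.6564 = -5.3128, grad_y = 2*8*1.5793 = 25.2685
  x_2 = -2.6564 - 0.01*-5.3128 = -2.6033
  y_2 = 1.5793 - 0.01*25.2685 = 1.3266
f(-2.6033, 1.3266) = 1*(-2.6033)^2 + 8*1.3266^2 = 20.8559


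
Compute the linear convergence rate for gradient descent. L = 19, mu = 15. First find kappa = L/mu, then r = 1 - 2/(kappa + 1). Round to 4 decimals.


Step 1: Compute the condition number.
kappa = L/mu = 19/15 = 1.2667
Step 2: Compute the convergence rate.
r = 1 - 2/(kappa + 1) = 1 - 2*mu/(L + mu) = (L - mu)/(L + mu) = 4/34 = 0.1176


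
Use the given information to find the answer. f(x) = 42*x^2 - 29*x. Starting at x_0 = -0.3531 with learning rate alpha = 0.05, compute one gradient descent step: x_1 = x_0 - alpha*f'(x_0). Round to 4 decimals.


We compute the gradient at x_0 and apply the update.
f'(x) = 84*x - 29
f'(-0.3531) = 84*-0.3531 - 29 = -58.6604
x_1 = -0.3531 - 0.05*-58.6604 = 2.5799


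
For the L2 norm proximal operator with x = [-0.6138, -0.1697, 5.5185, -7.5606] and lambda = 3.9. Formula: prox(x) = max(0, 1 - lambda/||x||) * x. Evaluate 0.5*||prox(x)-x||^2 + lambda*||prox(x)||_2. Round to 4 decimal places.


Step 1: Compute ||x||.
||x|| = 9.382
Step 2: Compute scaling factor.
scale = max(0, 1 - 3.9/9.382) = 0.5843
Step 3: prox(x) = [-0.3586, -0.0992, 3.2245, -4.4177]
||prox(x)|| = 5.482
Step 4: Proximal objective.
0.5*||prox-x||^2 = 7.605
lambda*||prox|| = 21.3798
Total = 28.9848


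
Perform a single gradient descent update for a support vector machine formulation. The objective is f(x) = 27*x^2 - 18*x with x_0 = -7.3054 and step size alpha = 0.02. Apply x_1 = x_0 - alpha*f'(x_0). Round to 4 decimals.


We compute the gradient at x_0 and apply the update.
f'(x) = 54*x - 18
f'(-7.3054) = 54*-7.3054 - 18 = -412.4916
x_1 = -7.3054 - 0.02*-412.4916 = 0.9444


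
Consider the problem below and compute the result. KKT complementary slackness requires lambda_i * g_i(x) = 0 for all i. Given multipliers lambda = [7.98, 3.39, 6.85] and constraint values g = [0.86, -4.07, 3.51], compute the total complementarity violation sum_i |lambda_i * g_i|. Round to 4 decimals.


KKT complementary slackness check:
lambda_1 * g_1 = 7.98 * 0.86 = 6.8628
lambda_2 * g_2 = 3.39 * -4.07 = -13.7973
lambda_3 * g_3 = 6.85 * 3.51 = 24.0435
Total violation = 6.8628 + 13.7973 + 24.0435 = 44.7036


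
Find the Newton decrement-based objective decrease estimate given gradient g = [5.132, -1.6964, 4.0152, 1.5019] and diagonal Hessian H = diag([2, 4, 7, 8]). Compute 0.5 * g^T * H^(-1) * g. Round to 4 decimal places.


Step 1: H is diagonal, so H^(-1) * g = [2.566, -0.4241, 0.5736, 0.1877].
Step 2: g^T H^(-1) g = sum_i g_i^2 / H_ii
  = (5.132)^2/2 + (-1.6964)^2/4 + (4.0152)^2/7 + (1.5019)^2/8
  = 13.1687 + 0.7194 + 2.3031 + 0.282 = 16.4732
Step 3: Objective decrease = 0.5 * g^T H^(-1) g = 8.2366


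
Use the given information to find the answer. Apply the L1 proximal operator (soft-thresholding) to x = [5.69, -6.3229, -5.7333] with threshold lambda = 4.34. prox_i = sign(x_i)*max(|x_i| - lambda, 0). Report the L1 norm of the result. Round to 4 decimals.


Soft-thresholding with lambda = 4.34:
prox(5.69) = sign(5.69)*max(|5.69| - 4.34, 0) = 1.35
prox(-6.3229) = sign(-6.3229)*max(|-6.3229| - 4.34, 0) = -1.9829
prox(-5.7333) = sign(-5.7333)*max(|-5.7333| - 4.34, 0) = -1.3933
prox(x) = [1.35, -1.9829, -1.3933]
||prox(x)||_1 = 1.35 + 1.9829 + 1.3933 = 4.7262


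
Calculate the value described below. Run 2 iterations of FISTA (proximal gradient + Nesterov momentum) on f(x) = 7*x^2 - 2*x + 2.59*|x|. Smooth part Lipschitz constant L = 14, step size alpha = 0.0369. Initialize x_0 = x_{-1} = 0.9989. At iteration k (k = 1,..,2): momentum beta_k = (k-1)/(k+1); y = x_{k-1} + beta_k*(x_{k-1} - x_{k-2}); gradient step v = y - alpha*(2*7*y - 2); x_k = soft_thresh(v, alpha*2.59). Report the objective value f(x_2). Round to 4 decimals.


FISTA on f(x) = 7*x^2 - 2*x + 2.59*|x|
L = 14, alpha = 0.0369
Iteration 1: beta = 0.0, y = 0.9989 + 0.0*(0.9989 - 0.9989) = 0.9989
  grad(y) = 11.9846, v = y - alpha*grad = 0.5567
  prox(v) = soft_thresh(0.5567, 0.0956) = 0.4611
Iteration 2: beta = 0.3333, y = 0.4611 + 0.3333*(0.4611 - 0.9989) = 0.2818
  grad(y) = 1.9456, v = y - alpha*grad = 0.21
  prox(v) = soft_thresh(0.21, 0.0956) = 0.1145
f(x_2) = 7*0.1145^2 - 2*0.1145 + 2.59*|0.1145| = 0.1593


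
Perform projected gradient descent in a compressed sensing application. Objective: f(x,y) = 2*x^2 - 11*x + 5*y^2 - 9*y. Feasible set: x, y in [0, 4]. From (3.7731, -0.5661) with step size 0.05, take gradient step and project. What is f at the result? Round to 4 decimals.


Step 1: Compute gradient at (3.7731, -0.5661).
grad_x = 2*2*3.7731 - 11 = 4.0924
grad_y = 2*5*-0.5661 - 9 = -14.661
Step 2: Gradient step.
x_raw = 3.7731 - 0.05*4.0924 = 3.5685
y_raw = -0.5661 - 0.05*-14.661 = 0.167
Step 3: Project onto [0, 4].
x_proj = clip(3.5685) = 3.5685
y_proj = clip(0.167) = 0.167
Step 4: Evaluate f.
f(3.5685, 0.167) = -15.1484


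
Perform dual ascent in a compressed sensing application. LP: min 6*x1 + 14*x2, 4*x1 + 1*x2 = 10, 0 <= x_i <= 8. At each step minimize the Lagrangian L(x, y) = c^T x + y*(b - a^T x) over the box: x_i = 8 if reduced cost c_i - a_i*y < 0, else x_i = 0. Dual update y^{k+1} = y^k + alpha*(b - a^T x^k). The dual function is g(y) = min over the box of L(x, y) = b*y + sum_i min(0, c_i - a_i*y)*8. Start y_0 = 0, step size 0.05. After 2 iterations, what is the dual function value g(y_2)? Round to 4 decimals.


Dual ascent for LP: min 6*x1 + 14*x2, 4*x1 + 1*x2 = 10, 0 <= x_i <= 8
Step 1: y^k = 0.0, reduced costs: (6.0, 14.0)
  x^k = (0.0, 0.0), subgradient = b - a^T x = 10.0
  y^{k+1} = 0.0 + 0.05*10.0 = 0.5
Step 2: y^k = 0.5, reduced costs: (4.0, 13.5)
  x^k = (0.0, 0.0), subgradient = b - a^T x = 10.0
  y^{k+1} = 0.5 + 0.05*10.0 = 1.0
Dual objective at y_2 = 1.0: reduced costs (2.0, 13.0), box minimizer x = (0.0, 0.0)
g(y_2) = b*y + (c1 - a1*y)*x1 + (c2 - a2*y)*x2 = 10*1.0 + 2.0*0.0 + 13.0*0.0 = 10.0 + 0.0 + 0.0 = 10.0


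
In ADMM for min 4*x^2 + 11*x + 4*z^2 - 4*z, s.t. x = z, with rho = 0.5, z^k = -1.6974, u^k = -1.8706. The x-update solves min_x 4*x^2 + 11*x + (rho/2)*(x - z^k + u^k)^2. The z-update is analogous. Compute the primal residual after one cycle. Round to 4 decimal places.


ADMM iteration with rho = 0.5, z^k = -1.6974, u^k = -1.8706
Step 1: x-update.
Minimize 4*x^2 + 11*x + (0.5/2)*(x + 1.6974 - 1.8706)^2
FOC: (2*4 + 0.5)*x = -11 + 0.5*(-1.6974 + 1.8706)
x^{k+1} = -1.2839
Step 2: z-update.
Minimize 4*z^2 - 4*z + (0.5/2)*(-1.2839 - z - 1.8706)^2
FOC: (2*4 + 0.5)*z = 4 + 0.5*(-1.2839 - 1.8706)
z^{k+1} = 0.285
Step 3: u-update.
u^{k+1} = -1.8706 - 1.2839 - 0.285 = -3.4396
Step 4: Primal residual = |-1.2839 - 0.285| = 1.569


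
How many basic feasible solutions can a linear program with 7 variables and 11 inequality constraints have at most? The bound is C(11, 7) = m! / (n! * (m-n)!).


Each vertex corresponds to some choice of n active constraints out of m, so the number of vertices is at most C(m, n) = m! / (n!(m-n)!).
m = 11, n = 7
Numerator: 11 * 10 * 9 * 8 * 7 * 6 * 5
Denominator: 7! = 5040
C(11, 7) = 330


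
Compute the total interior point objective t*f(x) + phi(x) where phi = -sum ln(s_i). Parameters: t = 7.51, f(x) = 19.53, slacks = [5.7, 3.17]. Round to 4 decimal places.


Step 1: Compute log-barrier.
ln values: [1.7405, 1.1537]
phi = -(1.7405 + 1.1537) = -2.8942
Step 2: Compute augmented objective.
t*f(x) = 7.51*19.53 = 146.6703
Total = 146.6703 - 2.8942 = 143.7761


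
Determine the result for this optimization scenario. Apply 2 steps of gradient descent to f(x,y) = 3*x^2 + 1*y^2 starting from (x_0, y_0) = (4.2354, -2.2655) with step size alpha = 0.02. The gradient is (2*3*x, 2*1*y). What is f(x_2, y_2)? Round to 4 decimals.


Gradient descent on f(x,y) = 3*x^2 + 1*y^2.
Starting point: (4.2354, -2.2655), alpha = 0.02
Step 1: grad_x = 2*3*4.2354 = 25.4124, grad_y = 2*1*-2.2655 = -4.531
  x_1 = 4.2354 - 0.02*25.4124 = 3.7272
  y_1 = -2.2655 - 0.02*-4.531 = -2.1749
Step 2: grad_x = 2*3*3.7272 = 22.3629, grad_y = 2*1*-2.1749 = -4.3498
  x_2 = 3.7272 - 0.02*22.3629 = 3.2799
  y_2 = -2.1749 - 0.02*-4.3498 = -2.0879
f(3.2799, -2.0879) = 3*3.2799^2 + 1*(-2.0879)^2 = 36.6324


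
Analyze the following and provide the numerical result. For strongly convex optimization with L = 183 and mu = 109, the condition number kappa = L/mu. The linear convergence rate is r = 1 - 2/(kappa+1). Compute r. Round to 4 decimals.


Step 1: Compute the condition number.
kappa = L/mu = 183/109 = 1.6789
Step 2: Compute the convergence rate.
r = 1 - 2/(kappa + 1) = 1 - 2*mu/(L + mu) = (L - mu)/(L + mu) = 74/292 = 0.2534


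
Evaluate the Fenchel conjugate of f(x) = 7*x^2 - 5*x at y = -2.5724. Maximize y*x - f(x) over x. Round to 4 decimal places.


f*(y) = sup_x {y*x - a*x^2 - b*x} = sup_x {(y-b)*x - a*x^2}
FOC: (y - b) - 2a*x = 0 => x* = (y - b)/(2a)
x* = (-2.5724 + 5)/(2*7) = 0.1734
f*(-2.5724) = (y-b)^2/(4a) = (-2.5724 + 5)^2/(4*7)
= 5.8932/28 = 0.2105


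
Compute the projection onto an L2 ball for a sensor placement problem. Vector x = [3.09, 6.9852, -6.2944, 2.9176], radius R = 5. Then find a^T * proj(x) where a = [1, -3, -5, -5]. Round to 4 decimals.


Step 1: Compute ||x|| (intermediates to 6 decimals).
||x|| = sqrt(3.09^2 + 6.9852^2 + (-6.2944)^2 + 2.9176^2) = 10.318575
Step 2: Project.
Since ||x|| > R, scale = R/||x|| = 5/10.318575 = 0.484563, proj(x) = scale * x
proj(x) = [1.4973, 3.384769, -3.050033, 1.413761]
Step 3: Dot product.
a^T * proj(x) = 1*1.4973 - 3*3.384769 - 5*(-3.050033) - 5*1.413761 = -0.4756


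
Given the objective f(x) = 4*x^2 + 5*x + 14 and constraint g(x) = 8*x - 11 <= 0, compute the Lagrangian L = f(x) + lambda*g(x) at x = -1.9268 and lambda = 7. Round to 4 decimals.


Step 1: Evaluate f(x).
f(-1.9268) = 4*(-1.9268)^2 + 5*(-1.9268) + 14 = 19.2162
Step 2: Evaluate g(x).
g(-1.9268) = 8*-1.9268 - 11 = -26.4144
Step 3: Compute Lagrangian.
L = 19.2162 + 7*-26.4144 = -165.6846


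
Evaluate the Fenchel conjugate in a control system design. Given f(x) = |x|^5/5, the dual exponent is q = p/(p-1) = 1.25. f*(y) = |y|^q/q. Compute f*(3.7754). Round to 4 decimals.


The conjugate exponent q satisfies 1/p + 1/q = 1.
p = 5, so q = 5/(5 - 1) = 1.25
|y|^q = 3.7754^1.25 = 5.2626
f*(3.7754) = 5.2626 / 1.25 = 4.2101


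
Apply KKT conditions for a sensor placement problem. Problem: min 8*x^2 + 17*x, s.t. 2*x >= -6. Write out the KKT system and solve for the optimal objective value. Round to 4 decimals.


Step 1: Try lambda = 0 (constraint inactive).
Stationarity: 2*8*x + 17 = 0
x* = -17/(2*8) = -1.0625
Check constraint: 2*-1.0625 = -2.125 >= -6 -- satisfied.
Step 2: Compute optimal value.
f(x*) = 8*(-1.0625)^2 + 17*(-1.0625) = -9.0313


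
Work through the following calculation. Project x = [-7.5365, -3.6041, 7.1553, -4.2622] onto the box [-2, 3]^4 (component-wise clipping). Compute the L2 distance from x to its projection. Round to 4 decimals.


Project each component onto [-2, 3].
clip(-7.5365) = -2.0, clip(-3.6041) = -2.0, clip(7.1553) = 3.0, clip(-4.2622) = -2.0
Projection = [-2.0, -2.0, 3.0, -2.0]
Squared diffs: [30.6528, 2.5731, 17.2665, 5.1175]
Distance = sqrt(55.6099) = 7.4572


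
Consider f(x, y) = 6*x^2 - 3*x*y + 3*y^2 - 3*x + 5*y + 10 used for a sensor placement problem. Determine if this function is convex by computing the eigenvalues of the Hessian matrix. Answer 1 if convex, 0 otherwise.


The Hessian of f(x,y) = 6*x^2 - 3*x*y + 3*y^2 - 3*x + 5*y + 10 is:
H = [[12, -3], [-3, 6]]
Trace = 12 + 6 = 18
Determinant = 12*6 - (-3)^2 = 63
Discriminant = (18)^2 - 4*63 = 72.0
Eigenvalues: lambda_1 = 4.7574, lambda_2 = 13.2426
The function is convex.

1


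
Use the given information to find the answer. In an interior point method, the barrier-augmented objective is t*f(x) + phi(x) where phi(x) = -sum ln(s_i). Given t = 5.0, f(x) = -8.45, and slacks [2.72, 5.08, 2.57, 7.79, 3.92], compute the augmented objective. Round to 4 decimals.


Step 1: Compute log-barrier.
ln values: [1.0006, 1.6253, 0.9439, 2.0528, 1.3661]
phi = -(1.0006 + 1.6253 + 0.9439 + 2.0528 + 1.3661) = -6.9888
Step 2: Compute augmented objective.
t*f(x) = 5.0*-8.45 = -42.25
Total = -42.25 - 6.9888 = -49.2388


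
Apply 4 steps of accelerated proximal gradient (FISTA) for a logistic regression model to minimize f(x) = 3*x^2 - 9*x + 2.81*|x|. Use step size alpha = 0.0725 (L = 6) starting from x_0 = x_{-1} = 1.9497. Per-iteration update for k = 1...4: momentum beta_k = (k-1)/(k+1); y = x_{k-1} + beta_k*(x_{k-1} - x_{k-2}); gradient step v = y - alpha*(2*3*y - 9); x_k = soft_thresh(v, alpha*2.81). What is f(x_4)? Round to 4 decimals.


FISTA on f(x) = 3*x^2 - 9*x + 2.81*|x|
L = 6, alpha = 0.0725
Iteration 1: beta = 0.0, y = 1.9497 + 0.0*(1.9497 - 1.9497) = 1.9497
  grad(y) = 2.6982, v = y - alpha*grad = 1.7541
  prox(v) = soft_thresh(1.7541, 0.2037) = 1.5504
Iteration 2: beta = 0.3333, y = 1.5504 + 0.3333*(1.5504 - 1.9497) = 1.4172
  grad(y) = -0.4966, v = y - alpha*grad = 1.4532
  prox(v) = soft_thresh(1.4532, 0.2037) = 1.2495
Iteration 3: beta = 0.5, y = 1.2495 + 0.5*(1.2495 - 1.5504) = 1.0991
  grad(y) = -2.4054, v = y - alpha*grad = 1.2735
  prox(v) = soft_thresh(1.2735, 0.2037) = 1.0698
Iteration 4: beta = 0.6, y = 1.0698 + 0.6*(1.0698 - 1.2495) = 0.9619
  grad(y) = -3.2285, v = y - alpha*grad = 1.196
  prox(v) = soft_thresh(1.196, 0.2037) = 0.9923
f(x_4) = 3*0.9923^2 - 9*0.9923 + 2.81*|0.9923| = -3.1883
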